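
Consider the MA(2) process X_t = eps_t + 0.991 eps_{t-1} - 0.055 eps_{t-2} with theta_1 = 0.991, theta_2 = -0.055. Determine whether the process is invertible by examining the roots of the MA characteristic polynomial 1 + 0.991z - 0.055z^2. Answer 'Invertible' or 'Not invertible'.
\text{Not invertible}

The MA(q) characteristic polynomial is P(z) = 1 + 0.991z - 0.055z^2.
Invertibility requires all roots to lie outside the unit circle, i.e. |z| > 1 for every root.
Set 1 + (0.991) z + (-0.055) z^2 = 0, i.e. a z^2 + b z + c = 0 with a = -0.055, b = 0.991, c = 1.
Discriminant D = b^2 - 4ac = (0.991)^2 - 4*(-0.055)*1 = 0.982081 - (-0.22) = 1.202081.
D >= 0, so the roots are real: z = (-b +/- sqrt(D)) / (2a) = (-0.991 +/- 1.096395) / (-0.11).
  z_1 = (-0.991 + 1.096395) / (-0.11) = -0.9581,   |z_1| = 0.9581.
  z_2 = (-0.991 - 1.096395) / (-0.11) = 18.9763,   |z_2| = 18.9763.
Moduli of all roots: 0.9581, 18.9763.
All moduli strictly greater than 1? No.
Verdict: Not invertible.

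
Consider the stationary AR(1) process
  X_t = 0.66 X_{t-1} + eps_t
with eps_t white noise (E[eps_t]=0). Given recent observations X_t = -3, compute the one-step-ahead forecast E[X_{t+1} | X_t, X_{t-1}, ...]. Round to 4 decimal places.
E[X_{t+1} \mid \mathcal F_t] = -1.9800

For an AR(p) model X_t = c + sum_i phi_i X_{t-i} + eps_t, the
one-step-ahead conditional mean is
  E[X_{t+1} | X_t, ...] = c + sum_i phi_i X_{t+1-i}.
Substitute known values:
  E[X_{t+1} | ...] = (0.66) * (-3)
                   = -1.9800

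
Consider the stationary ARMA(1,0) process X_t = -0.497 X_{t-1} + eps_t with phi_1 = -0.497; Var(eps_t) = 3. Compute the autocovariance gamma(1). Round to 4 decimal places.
\gamma(1) = -1.9801

Multiply the model equation by X_{t-k} and take expectations. With theta_0 = psi_0 = 1 and psi_j the MA(infinity) weights, this gives
  gamma(k) - sum_i phi_i gamma(k-i) = c_k,
  c_k = sigma^2 * sum_{j=k..q} theta_j psi_{j-k}   (c_k = 0 for k > q),
using gamma(-m) = gamma(m).
Pure AR (q = 0): c_0 = sigma^2 = 3, c_k = 0 for k >= 1.
Equations for k = 0 and k = 1 (AR order 1):
  gamma(0) = phi_1 gamma(1) + c_0
  gamma(1) = phi_1 gamma(0) + c_1
Substituting the second into the first: gamma(0) (1 - phi_1^2) = c_0 + phi_1 c_1, so
  gamma(0) = c_0 / (1 - phi_1^2) = 3 / (1 - (-0.497)^2) = 3 / 0.752991 = 3.984111.
  gamma(1) = phi_1 gamma(0) = (-0.497)(3.984111) = -1.980103.
Therefore gamma(1) = -1.9801 (to 4 decimal places).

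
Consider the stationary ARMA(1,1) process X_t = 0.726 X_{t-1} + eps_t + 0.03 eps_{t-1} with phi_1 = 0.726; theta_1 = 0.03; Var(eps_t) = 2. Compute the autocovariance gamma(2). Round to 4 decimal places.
\gamma(2) = 2.3717

Multiply the model equation by X_{t-k} and take expectations. With theta_0 = psi_0 = 1 and psi_j the MA(infinity) weights, this gives
  gamma(k) - sum_i phi_i gamma(k-i) = c_k,
  c_k = sigma^2 * sum_{j=k..q} theta_j psi_{j-k}   (c_k = 0 for k > q),
using gamma(-m) = gamma(m).
psi-weights needed (psi_j = theta_j + sum_i phi_i psi_{j-i}):
  psi_1 = theta_1 + phi_1 = 0.03 + (0.726) = 0.756
Right-hand sides:
  c_0 = sigma^2 (1 + theta_1 psi_1) = 2 * (1 + (0.03)(0.756)) = 2 * 1.02268 = 2.04536
  c_1 = sigma^2 theta_1 = 2 * (0.03) = 0.06
  c_2 = 0
Equations for k = 0 and k = 1 (AR order 1):
  gamma(0) = phi_1 gamma(1) + c_0
  gamma(1) = phi_1 gamma(0) + c_1
Substituting the second into the first: gamma(0) (1 - phi_1^2) = c_0 + phi_1 c_1, so
  gamma(0) = (c_0 + phi_1 c_1) / (1 - phi_1^2) = (2.04536 + (0.726)(0.06)) / (1 - (0.726)^2) = 2.08892 / 0.472924 = 4.417031.
  gamma(1) = phi_1 gamma(0) + c_1 = (0.726)(4.417031) + (0.06) = 3.266765.
For k = 2 (> q): gamma(2) = phi_1 gamma(1) = (0.726)(3.266765) = 2.371671.
Therefore gamma(2) = 2.3717 (to 4 decimal places).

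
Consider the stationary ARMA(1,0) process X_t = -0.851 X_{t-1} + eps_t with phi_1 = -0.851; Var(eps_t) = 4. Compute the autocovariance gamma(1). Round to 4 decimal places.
\gamma(1) = -12.3423

Multiply the model equation by X_{t-k} and take expectations. With theta_0 = psi_0 = 1 and psi_j the MA(infinity) weights, this gives
  gamma(k) - sum_i phi_i gamma(k-i) = c_k,
  c_k = sigma^2 * sum_{j=k..q} theta_j psi_{j-k}   (c_k = 0 for k > q),
using gamma(-m) = gamma(m).
Pure AR (q = 0): c_0 = sigma^2 = 4, c_k = 0 for k >= 1.
Equations for k = 0 and k = 1 (AR order 1):
  gamma(0) = phi_1 gamma(1) + c_0
  gamma(1) = phi_1 gamma(0) + c_1
Substituting the second into the first: gamma(0) (1 - phi_1^2) = c_0 + phi_1 c_1, so
  gamma(0) = c_0 / (1 - phi_1^2) = 4 / (1 - (-0.851)^2) = 4 / 0.275799 = 14.503316.
  gamma(1) = phi_1 gamma(0) = (-0.851)(14.503316) = -12.342322.
Therefore gamma(1) = -12.3423 (to 4 decimal places).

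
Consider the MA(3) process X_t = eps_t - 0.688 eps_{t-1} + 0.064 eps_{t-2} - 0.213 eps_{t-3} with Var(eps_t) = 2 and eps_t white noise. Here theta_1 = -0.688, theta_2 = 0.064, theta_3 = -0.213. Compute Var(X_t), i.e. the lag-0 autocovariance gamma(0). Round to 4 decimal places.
\gamma(0) = 3.0456

For an MA(q) process X_t = eps_t + sum_i theta_i eps_{t-i} with
Var(eps_t) = sigma^2, the variance is
  gamma(0) = sigma^2 * (1 + sum_i theta_i^2).
  sum_i theta_i^2 = (-0.688)^2 + (0.064)^2 + (-0.213)^2 = 0.473344 + 0.004096 + 0.045369 = 0.522809.
  gamma(0) = 2 * (1 + 0.522809) = 2 * 1.522809 = 3.045618, which rounds to 3.0456.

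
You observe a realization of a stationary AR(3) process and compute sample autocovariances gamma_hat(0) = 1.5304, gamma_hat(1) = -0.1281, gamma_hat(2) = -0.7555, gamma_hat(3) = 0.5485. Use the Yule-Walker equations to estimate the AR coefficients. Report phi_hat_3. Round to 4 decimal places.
\hat\phi_{3} = 0.3430

The Yule-Walker equations for an AR(p) process read, in matrix form,
  Gamma_p phi = r_p,   with   (Gamma_p)_{ij} = gamma(|i - j|),
                       (r_p)_i = gamma(i),   i,j = 1..p.
Substitute the sample gammas (Toeplitz matrix and right-hand side of size 3):
  Gamma_p = [[1.5304, -0.1281, -0.7555], [-0.1281, 1.5304, -0.1281], [-0.7555, -0.1281, 1.5304]]
  r_p     = [-0.1281, -0.7555, 0.5485]
Written out (R1..R3):
  (R1) 1.5304 phi_1 - 0.1281 phi_2 - 0.7555 phi_3 = -0.1281
  (R2) -0.1281 phi_1 + 1.5304 phi_2 - 0.1281 phi_3 = -0.7555
  (R3) -0.7555 phi_1 - 0.1281 phi_2 + 1.5304 phi_3 = 0.5485
Gaussian elimination:
  R2 <- R2 - (-0.1281/1.5304) R1 = R2 - (-0.083704) R1:  1.519678 phi_2 - 0.191338 phi_3 = -0.766222
  R3 <- R3 - (-0.7555/1.5304) R1 = R3 - (-0.493662) R1:  -0.191338 phi_2 + 1.157439 phi_3 = 0.485262
  R3 <- R3 - (-0.191338/1.519678) R2 = R3 - (-0.125907) R2:  1.133348 phi_3 = 0.388789
Back-substitution:
  phi_hat_3 = 0.388789 / 1.133348 = 0.343045
  phi_hat_2 = (-0.766222 - (-0.191338)(0.343045)) / 1.519678 = -0.461009
  phi_hat_1 = (-0.1281 - (-0.1281)(-0.461009) - (-0.7555)(0.343045)) / 1.5304 = 0.047056
So phi_hat = [0.0471, -0.4610, 0.3430].
Therefore phi_hat_3 = 0.3430.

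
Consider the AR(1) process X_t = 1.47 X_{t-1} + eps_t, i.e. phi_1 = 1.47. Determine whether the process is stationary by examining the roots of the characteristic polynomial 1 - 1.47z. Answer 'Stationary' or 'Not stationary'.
\text{Not stationary}

The AR(p) characteristic polynomial is P(z) = 1 - 1.47z.
Stationarity requires all roots to lie outside the unit circle, i.e. |z| > 1 for every root.
This is linear in z: 1 + (-1.47) z = 0  =>  z = -1/(-1.47) = 0.680272,  |z| = 0.680272.
Moduli of all roots: 0.6803.
All moduli strictly greater than 1? No.
Verdict: Not stationary.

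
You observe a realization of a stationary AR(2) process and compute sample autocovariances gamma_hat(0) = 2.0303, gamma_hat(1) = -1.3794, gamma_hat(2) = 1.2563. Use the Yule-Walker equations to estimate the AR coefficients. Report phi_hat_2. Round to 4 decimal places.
\hat\phi_{2} = 0.2919

The Yule-Walker equations for an AR(p) process read, in matrix form,
  Gamma_p phi = r_p,   with   (Gamma_p)_{ij} = gamma(|i - j|),
                       (r_p)_i = gamma(i),   i,j = 1..p.
Substitute the sample gammas (Toeplitz matrix and right-hand side of size 2):
  Gamma_p = [[2.0303, -1.3794], [-1.3794, 2.0303]]
  r_p     = [-1.3794, 1.2563]
Written out:
  2.0303 phi_1 - 1.3794 phi_2 = -1.3794
  -1.3794 phi_1 + 2.0303 phi_2 = 1.2563
Solve by Cramer's rule:
  det = gamma(0)^2 - gamma(1)^2 = (2.0303)^2 - (-1.3794)^2 = 4.12211809 - 1.90274436 = 2.21937373
  phi_hat_1 = [gamma(1) gamma(0) - gamma(1) gamma(2)] / det = [(-1.3794)(2.0303) - (-1.3794)(1.2563)] / 2.21937373 = -1.0676556 / 2.21937373 = -0.4811
  phi_hat_2 = [gamma(0) gamma(2) - gamma(1)^2] / det = [(2.0303)(1.2563) - (-1.3794)^2] / 2.21937373 = 0.64792153 / 2.21937373 = 0.2919
So phi_hat = [-0.4811, 0.2919].
Therefore phi_hat_2 = 0.2919.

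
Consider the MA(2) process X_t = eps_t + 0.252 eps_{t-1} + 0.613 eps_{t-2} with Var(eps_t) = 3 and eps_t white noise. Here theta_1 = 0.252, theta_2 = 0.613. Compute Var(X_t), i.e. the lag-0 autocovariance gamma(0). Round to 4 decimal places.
\gamma(0) = 4.3178

For an MA(q) process X_t = eps_t + sum_i theta_i eps_{t-i} with
Var(eps_t) = sigma^2, the variance is
  gamma(0) = sigma^2 * (1 + sum_i theta_i^2).
  sum_i theta_i^2 = (0.252)^2 + (0.613)^2 = 0.063504 + 0.375769 = 0.439273.
  gamma(0) = 3 * (1 + 0.439273) = 3 * 1.439273 = 4.317819, which rounds to 4.3178.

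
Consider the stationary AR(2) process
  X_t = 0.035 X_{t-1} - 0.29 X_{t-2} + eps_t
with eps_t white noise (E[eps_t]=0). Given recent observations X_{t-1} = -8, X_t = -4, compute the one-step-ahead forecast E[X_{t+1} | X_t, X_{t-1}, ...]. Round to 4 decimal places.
E[X_{t+1} \mid \mathcal F_t] = 2.1800

For an AR(p) model X_t = c + sum_i phi_i X_{t-i} + eps_t, the
one-step-ahead conditional mean is
  E[X_{t+1} | X_t, ...] = c + sum_i phi_i X_{t+1-i}.
Substitute known values:
  E[X_{t+1} | ...] = (0.035) * (-4) + (-0.29) * (-8)
                   = 2.1800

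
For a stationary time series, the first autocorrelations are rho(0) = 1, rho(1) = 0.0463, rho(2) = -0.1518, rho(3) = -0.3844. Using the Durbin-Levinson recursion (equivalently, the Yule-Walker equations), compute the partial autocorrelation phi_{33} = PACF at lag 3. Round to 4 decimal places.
\phi_{33} = -0.3790

The PACF at lag k is phi_{kk}, the last component of the solution
to the Yule-Walker system G_k phi = r_k where
  (G_k)_{ij} = rho(|i - j|), (r_k)_i = rho(i), i,j = 1..k.
Equivalently, Durbin-Levinson gives phi_{kk} iteratively:
  phi_{11} = rho(1)
  phi_{kk} = [rho(k) - sum_{j=1..k-1} phi_{k-1,j} rho(k-j)]
            / [1 - sum_{j=1..k-1} phi_{k-1,j} rho(j)],
  phi_{k,j} = phi_{k-1,j} - phi_{kk} phi_{k-1,k-j},  j = 1..k-1.
Step k = 1:
  phi_11 = rho(1) = 0.0463.
Step k = 2:
  phi_22 = [rho(2) - phi_11 rho(1)] / [1 - phi_11 rho(1)] = [-0.1518 - (0.0463)(0.0463)] / [1 - (0.0463)(0.0463)]
         = -0.15394369 / 0.99785631 = -0.154274.
  Update: phi_21 = phi_11 - phi_22 phi_11 = 0.0463 - (-0.154274)(0.0463) = 0.053443.
Step k = 3:
  phi_33 = [rho(3) - phi_21 rho(2) - phi_22 rho(1)] / [1 - phi_21 rho(1) - phi_22 rho(2)]
    numerator   = -0.3844 - (0.053443)(-0.1518) - (-0.154274)(0.0463) = -0.36914446
    denominator = 1 - (0.053443)(0.0463) - (-0.154274)(-0.1518) = 0.97410674
  phi_33 = -0.36914446 / 0.97410674 = -0.379.
Therefore phi_{33} = -0.3790.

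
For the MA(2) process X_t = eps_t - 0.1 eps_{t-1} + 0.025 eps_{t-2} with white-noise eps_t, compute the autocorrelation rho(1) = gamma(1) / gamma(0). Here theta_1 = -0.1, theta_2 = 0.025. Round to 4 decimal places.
\rho(1) = -0.1014

For an MA(q) process with theta_0 = 1, the autocovariance is
  gamma(k) = sigma^2 * sum_{i=0..q-k} theta_i * theta_{i+k},
and rho(k) = gamma(k) / gamma(0). Sigma^2 cancels.
  numerator   = (1)*(-0.1) + (-0.1)*(0.025) = -0.1025.
  denominator = (1)^2 + (-0.1)^2 + (0.025)^2 = 1.010625.
  rho(1) = -0.1025 / 1.010625 = -0.1014.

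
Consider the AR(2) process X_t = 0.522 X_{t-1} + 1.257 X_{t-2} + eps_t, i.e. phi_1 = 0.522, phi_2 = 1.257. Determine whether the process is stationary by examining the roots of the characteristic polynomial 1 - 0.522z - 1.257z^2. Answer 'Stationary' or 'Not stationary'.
\text{Not stationary}

The AR(p) characteristic polynomial is P(z) = 1 - 0.522z - 1.257z^2.
Stationarity requires all roots to lie outside the unit circle, i.e. |z| > 1 for every root.
Set 1 + (-0.522) z + (-1.257) z^2 = 0, i.e. a z^2 + b z + c = 0 with a = -1.257, b = -0.522, c = 1.
Discriminant D = b^2 - 4ac = (-0.522)^2 - 4*(-1.257)*1 = 0.272484 - (-5.028) = 5.300484.
D >= 0, so the roots are real: z = (-b +/- sqrt(D)) / (2a) = (0.522 +/- 2.302278) / (-2.514).
  z_1 = (0.522 + 2.302278) / (-2.514) = -1.1234,   |z_1| = 1.1234.
  z_2 = (0.522 - 2.302278) / (-2.514) = 0.7081,   |z_2| = 0.7081.
Moduli of all roots: 1.1234, 0.7081.
All moduli strictly greater than 1? No.
Verdict: Not stationary.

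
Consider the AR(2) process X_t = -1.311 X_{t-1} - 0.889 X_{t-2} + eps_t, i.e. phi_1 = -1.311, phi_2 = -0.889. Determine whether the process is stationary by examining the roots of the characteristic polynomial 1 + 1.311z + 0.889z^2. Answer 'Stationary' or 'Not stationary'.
\text{Stationary}

The AR(p) characteristic polynomial is P(z) = 1 + 1.311z + 0.889z^2.
Stationarity requires all roots to lie outside the unit circle, i.e. |z| > 1 for every root.
Set 1 + (1.311) z + (0.889) z^2 = 0, i.e. a z^2 + b z + c = 0 with a = 0.889, b = 1.311, c = 1.
Discriminant D = b^2 - 4ac = (1.311)^2 - 4*(0.889)*1 = 1.718721 - (3.556) = -1.837279.
D < 0, so the roots are the complex-conjugate pair z = (-b +/- i sqrt(-D)) / (2a) = -0.7373 +/- 0.7624i.
For a conjugate pair |z|^2 = z * conj(z) = (product of roots) = c/a = 1/(0.889) = 1.124859, so |z| = sqrt(1.124859) = 1.0606 for both roots.
Moduli of all roots: 1.0606, 1.0606.
All moduli strictly greater than 1? Yes.
Verdict: Stationary.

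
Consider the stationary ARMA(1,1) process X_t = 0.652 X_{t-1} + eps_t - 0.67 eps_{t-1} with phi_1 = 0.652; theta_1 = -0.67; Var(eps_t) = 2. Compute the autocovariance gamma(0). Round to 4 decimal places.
\gamma(0) = 2.0011

Multiply the model equation by X_{t-k} and take expectations. With theta_0 = psi_0 = 1 and psi_j the MA(infinity) weights, this gives
  gamma(k) - sum_i phi_i gamma(k-i) = c_k,
  c_k = sigma^2 * sum_{j=k..q} theta_j psi_{j-k}   (c_k = 0 for k > q),
using gamma(-m) = gamma(m).
psi-weights needed (psi_j = theta_j + sum_i phi_i psi_{j-i}):
  psi_1 = theta_1 + phi_1 = -0.67 + (0.652) = -0.018
Right-hand sides:
  c_0 = sigma^2 (1 + theta_1 psi_1) = 2 * (1 + (-0.67)(-0.018)) = 2 * 1.01206 = 2.02412
  c_1 = sigma^2 theta_1 = 2 * (-0.67) = -1.34
  c_2 = 0
Equations for k = 0 and k = 1 (AR order 1):
  gamma(0) = phi_1 gamma(1) + c_0
  gamma(1) = phi_1 gamma(0) + c_1
Substituting the second into the first: gamma(0) (1 - phi_1^2) = c_0 + phi_1 c_1, so
  gamma(0) = (c_0 + phi_1 c_1) / (1 - phi_1^2) = (2.02412 + (0.652)(-1.34)) / (1 - (0.652)^2) = 1.15044 / 0.574896 = 2.001127.
Therefore gamma(0) = 2.0011 (to 4 decimal places).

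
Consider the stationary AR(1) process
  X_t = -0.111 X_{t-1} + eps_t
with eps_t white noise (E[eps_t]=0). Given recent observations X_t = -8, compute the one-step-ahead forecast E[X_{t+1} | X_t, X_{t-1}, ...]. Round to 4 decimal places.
E[X_{t+1} \mid \mathcal F_t] = 0.8880

For an AR(p) model X_t = c + sum_i phi_i X_{t-i} + eps_t, the
one-step-ahead conditional mean is
  E[X_{t+1} | X_t, ...] = c + sum_i phi_i X_{t+1-i}.
Substitute known values:
  E[X_{t+1} | ...] = (-0.111) * (-8)
                   = 0.8880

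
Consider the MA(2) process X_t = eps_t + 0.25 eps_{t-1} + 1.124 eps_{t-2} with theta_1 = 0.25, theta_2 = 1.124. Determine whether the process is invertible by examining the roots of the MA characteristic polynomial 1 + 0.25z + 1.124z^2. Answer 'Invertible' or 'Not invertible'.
\text{Not invertible}

The MA(q) characteristic polynomial is P(z) = 1 + 0.25z + 1.124z^2.
Invertibility requires all roots to lie outside the unit circle, i.e. |z| > 1 for every root.
Set 1 + (0.25) z + (1.124) z^2 = 0, i.e. a z^2 + b z + c = 0 with a = 1.124, b = 0.25, c = 1.
Discriminant D = b^2 - 4ac = (0.25)^2 - 4*(1.124)*1 = 0.0625 - (4.496) = -4.4335.
D < 0, so the roots are the complex-conjugate pair z = (-b +/- i sqrt(-D)) / (2a) = -0.1112 +/- 0.9366i.
For a conjugate pair |z|^2 = z * conj(z) = (product of roots) = c/a = 1/(1.124) = 0.88968, so |z| = sqrt(0.88968) = 0.9432 for both roots.
Moduli of all roots: 0.9432, 0.9432.
All moduli strictly greater than 1? No.
Verdict: Not invertible.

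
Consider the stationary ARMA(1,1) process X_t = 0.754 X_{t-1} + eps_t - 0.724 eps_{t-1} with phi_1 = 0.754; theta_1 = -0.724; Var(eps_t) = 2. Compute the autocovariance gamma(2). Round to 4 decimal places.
\gamma(2) = 0.0476

Multiply the model equation by X_{t-k} and take expectations. With theta_0 = psi_0 = 1 and psi_j the MA(infinity) weights, this gives
  gamma(k) - sum_i phi_i gamma(k-i) = c_k,
  c_k = sigma^2 * sum_{j=k..q} theta_j psi_{j-k}   (c_k = 0 for k > q),
using gamma(-m) = gamma(m).
psi-weights needed (psi_j = theta_j + sum_i phi_i psi_{j-i}):
  psi_1 = theta_1 + phi_1 = -0.724 + (0.754) = 0.03
Right-hand sides:
  c_0 = sigma^2 (1 + theta_1 psi_1) = 2 * (1 + (-0.724)(0.03)) = 2 * 0.97828 = 1.95656
  c_1 = sigma^2 theta_1 = 2 * (-0.724) = -1.448
  c_2 = 0
Equations for k = 0 and k = 1 (AR order 1):
  gamma(0) = phi_1 gamma(1) + c_0
  gamma(1) = phi_1 gamma(0) + c_1
Substituting the second into the first: gamma(0) (1 - phi_1^2) = c_0 + phi_1 c_1, so
  gamma(0) = (c_0 + phi_1 c_1) / (1 - phi_1^2) = (1.95656 + (0.754)(-1.448)) / (1 - (0.754)^2) = 0.864768 / 0.431484 = 2.004172.
  gamma(1) = phi_1 gamma(0) + c_1 = (0.754)(2.004172) + (-1.448) = 0.063145.
For k = 2 (> q): gamma(2) = phi_1 gamma(1) = (0.754)(0.063145) = 0.047612.
Therefore gamma(2) = 0.0476 (to 4 decimal places).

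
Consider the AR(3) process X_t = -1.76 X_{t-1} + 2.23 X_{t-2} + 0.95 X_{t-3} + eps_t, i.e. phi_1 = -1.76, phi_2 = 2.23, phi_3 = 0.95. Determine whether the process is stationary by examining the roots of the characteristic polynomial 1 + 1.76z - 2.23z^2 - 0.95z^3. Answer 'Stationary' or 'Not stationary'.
\text{Not stationary}

The AR(p) characteristic polynomial is P(z) = 1 + 1.76z - 2.23z^2 - 0.95z^3.
Stationarity requires all roots to lie outside the unit circle, i.e. |z| > 1 for every root.
Degree 3: look for a simple real root z0 first, then factor out (1 - z/z0) and solve the remaining quadratic.
Testing z0 = -0.4: P(-0.4) = 1 + (1.76)(-0.4) + (-2.23)(-0.4)^2 + (-0.95)(-0.4)^3
  = 1 + (-0.704) + (-0.3568) + (0.0608) = 0.  So z_0 = -0.4 is a root, |z_0| = 0.4.
Divide out the factor (1 + 2.5 z) = (1 - z/z0) (since 1/z0 = -2.5):
  P(z) = (1 + 2.5 z)(1 + (-0.74) z + (-0.38) z^2)
  [check: z-coef -0.74 - (-2.5) = 1.76; z^2-coef -0.38 - (-2.5)(-0.74) = -2.23; z^3-coef -(-2.5)(-0.38) = -0.95.]
Remaining roots from the quadratic factor 1 + (-0.74) z + (-0.38) z^2:
  Set 1 + (-0.74) z + (-0.38) z^2 = 0, i.e. a z^2 + b z + c = 0 with a = -0.38, b = -0.74, c = 1.
  Discriminant D = b^2 - 4ac = (-0.74)^2 - 4*(-0.38)*1 = 0.5476 - (-1.52) = 2.0676.
  D >= 0, so the roots are real: z = (-b +/- sqrt(D)) / (2a) = (0.74 +/- 1.437915) / (-0.76).
    z_1 = (0.74 + 1.437915) / (-0.76) = -2.8657,   |z_1| = 2.8657.
    z_2 = (0.74 - 1.437915) / (-0.76) = 0.9183,   |z_2| = 0.9183.
Moduli of all roots: 0.4000, 2.8657, 0.9183.
All moduli strictly greater than 1? No.
Verdict: Not stationary.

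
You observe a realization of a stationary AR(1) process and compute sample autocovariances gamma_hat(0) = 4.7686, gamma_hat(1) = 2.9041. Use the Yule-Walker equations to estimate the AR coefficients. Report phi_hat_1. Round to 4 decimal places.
\hat\phi_{1} = 0.6090

The Yule-Walker equations for an AR(p) process read, in matrix form,
  Gamma_p phi = r_p,   with   (Gamma_p)_{ij} = gamma(|i - j|),
                       (r_p)_i = gamma(i),   i,j = 1..p.
Substitute the sample gammas (Toeplitz matrix and right-hand side of size 1):
  Gamma_p = [[4.7686]]
  r_p     = [2.9041]
With p = 1 this is the single equation gamma(0) phi_1 = gamma(1):
  phi_hat_1 = gamma(1) / gamma(0) = 2.9041 / 4.7686 = 0.6090.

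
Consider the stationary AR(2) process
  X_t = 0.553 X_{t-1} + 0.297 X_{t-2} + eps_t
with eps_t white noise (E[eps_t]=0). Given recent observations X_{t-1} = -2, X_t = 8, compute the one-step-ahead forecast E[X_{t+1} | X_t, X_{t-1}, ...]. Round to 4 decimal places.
E[X_{t+1} \mid \mathcal F_t] = 3.8300

For an AR(p) model X_t = c + sum_i phi_i X_{t-i} + eps_t, the
one-step-ahead conditional mean is
  E[X_{t+1} | X_t, ...] = c + sum_i phi_i X_{t+1-i}.
Substitute known values:
  E[X_{t+1} | ...] = (0.553) * (8) + (0.297) * (-2)
                   = 3.8300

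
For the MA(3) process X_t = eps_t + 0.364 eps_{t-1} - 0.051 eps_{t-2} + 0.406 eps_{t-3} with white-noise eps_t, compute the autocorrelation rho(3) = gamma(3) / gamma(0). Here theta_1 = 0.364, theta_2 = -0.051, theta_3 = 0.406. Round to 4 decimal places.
\rho(3) = 0.3123

For an MA(q) process with theta_0 = 1, the autocovariance is
  gamma(k) = sigma^2 * sum_{i=0..q-k} theta_i * theta_{i+k},
and rho(k) = gamma(k) / gamma(0). Sigma^2 cancels.
  numerator   = (1)*(0.406) = 0.406.
  denominator = (1)^2 + (0.364)^2 + (-0.051)^2 + (0.406)^2 = 1.299933.
  rho(3) = 0.406 / 1.299933 = 0.3123.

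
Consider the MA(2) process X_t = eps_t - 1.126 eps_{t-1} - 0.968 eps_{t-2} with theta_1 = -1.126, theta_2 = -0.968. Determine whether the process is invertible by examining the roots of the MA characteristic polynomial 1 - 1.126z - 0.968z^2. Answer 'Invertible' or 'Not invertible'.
\text{Not invertible}

The MA(q) characteristic polynomial is P(z) = 1 - 1.126z - 0.968z^2.
Invertibility requires all roots to lie outside the unit circle, i.e. |z| > 1 for every root.
Set 1 + (-1.126) z + (-0.968) z^2 = 0, i.e. a z^2 + b z + c = 0 with a = -0.968, b = -1.126, c = 1.
Discriminant D = b^2 - 4ac = (-1.126)^2 - 4*(-0.968)*1 = 1.267876 - (-3.872) = 5.139876.
D >= 0, so the roots are real: z = (-b +/- sqrt(D)) / (2a) = (1.126 +/- 2.267129) / (-1.936).
  z_1 = (1.126 + 2.267129) / (-1.936) = -1.7526,   |z_1| = 1.7526.
  z_2 = (1.126 - 2.267129) / (-1.936) = 0.5894,   |z_2| = 0.5894.
Moduli of all roots: 1.7526, 0.5894.
All moduli strictly greater than 1? No.
Verdict: Not invertible.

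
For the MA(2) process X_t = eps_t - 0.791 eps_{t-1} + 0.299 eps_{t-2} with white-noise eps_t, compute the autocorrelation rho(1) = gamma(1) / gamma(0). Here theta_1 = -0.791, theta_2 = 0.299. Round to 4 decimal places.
\rho(1) = -0.5991

For an MA(q) process with theta_0 = 1, the autocovariance is
  gamma(k) = sigma^2 * sum_{i=0..q-k} theta_i * theta_{i+k},
and rho(k) = gamma(k) / gamma(0). Sigma^2 cancels.
  numerator   = (1)*(-0.791) + (-0.791)*(0.299) = -1.027509.
  denominator = (1)^2 + (-0.791)^2 + (0.299)^2 = 1.715082.
  rho(1) = -1.027509 / 1.715082 = -0.5991.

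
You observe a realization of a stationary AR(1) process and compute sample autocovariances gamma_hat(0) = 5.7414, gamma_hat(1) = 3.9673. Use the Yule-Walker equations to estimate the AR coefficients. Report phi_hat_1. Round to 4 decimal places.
\hat\phi_{1} = 0.6910

The Yule-Walker equations for an AR(p) process read, in matrix form,
  Gamma_p phi = r_p,   with   (Gamma_p)_{ij} = gamma(|i - j|),
                       (r_p)_i = gamma(i),   i,j = 1..p.
Substitute the sample gammas (Toeplitz matrix and right-hand side of size 1):
  Gamma_p = [[5.7414]]
  r_p     = [3.9673]
With p = 1 this is the single equation gamma(0) phi_1 = gamma(1):
  phi_hat_1 = gamma(1) / gamma(0) = 3.9673 / 5.7414 = 0.6910.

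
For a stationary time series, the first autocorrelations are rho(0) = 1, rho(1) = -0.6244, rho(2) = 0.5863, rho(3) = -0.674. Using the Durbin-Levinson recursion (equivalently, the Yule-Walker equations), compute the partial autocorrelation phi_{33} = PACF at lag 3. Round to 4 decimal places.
\phi_{33} = -0.4110

The PACF at lag k is phi_{kk}, the last component of the solution
to the Yule-Walker system G_k phi = r_k where
  (G_k)_{ij} = rho(|i - j|), (r_k)_i = rho(i), i,j = 1..k.
Equivalently, Durbin-Levinson gives phi_{kk} iteratively:
  phi_{11} = rho(1)
  phi_{kk} = [rho(k) - sum_{j=1..k-1} phi_{k-1,j} rho(k-j)]
            / [1 - sum_{j=1..k-1} phi_{k-1,j} rho(j)],
  phi_{k,j} = phi_{k-1,j} - phi_{kk} phi_{k-1,k-j},  j = 1..k-1.
Step k = 1:
  phi_11 = rho(1) = -0.6244.
Step k = 2:
  phi_22 = [rho(2) - phi_11 rho(1)] / [1 - phi_11 rho(1)] = [0.5863 - (-0.6244)(-0.6244)] / [1 - (-0.6244)(-0.6244)]
         = 0.19642464 / 0.61012464 = 0.321942.
  Update: phi_21 = phi_11 - phi_22 phi_11 = -0.6244 - (0.321942)(-0.6244) = -0.42338.
Step k = 3:
  phi_33 = [rho(3) - phi_21 rho(2) - phi_22 rho(1)] / [1 - phi_21 rho(1) - phi_22 rho(2)]
    numerator   = -0.674 - (-0.42338)(0.5863) - (0.321942)(-0.6244) = -0.22475211
    denominator = 1 - (-0.42338)(-0.6244) - (0.321942)(0.5863) = 0.54688733
  phi_33 = -0.22475211 / 0.54688733 = -0.411.
Therefore phi_{33} = -0.4110.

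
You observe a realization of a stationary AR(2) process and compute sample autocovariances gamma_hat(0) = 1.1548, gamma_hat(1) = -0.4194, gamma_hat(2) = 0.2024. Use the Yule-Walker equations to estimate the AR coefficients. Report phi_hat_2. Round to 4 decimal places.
\hat\phi_{2} = 0.0500

The Yule-Walker equations for an AR(p) process read, in matrix form,
  Gamma_p phi = r_p,   with   (Gamma_p)_{ij} = gamma(|i - j|),
                       (r_p)_i = gamma(i),   i,j = 1..p.
Substitute the sample gammas (Toeplitz matrix and right-hand side of size 2):
  Gamma_p = [[1.1548, -0.4194], [-0.4194, 1.1548]]
  r_p     = [-0.4194, 0.2024]
Written out:
  1.1548 phi_1 - 0.4194 phi_2 = -0.4194
  -0.4194 phi_1 + 1.1548 phi_2 = 0.2024
Solve by Cramer's rule:
  det = gamma(0)^2 - gamma(1)^2 = (1.1548)^2 - (-0.4194)^2 = 1.33356304 - 0.17589636 = 1.15766668
  phi_hat_1 = [gamma(1) gamma(0) - gamma(1) gamma(2)] / det = [(-0.4194)(1.1548) - (-0.4194)(0.2024)] / 1.15766668 = -0.39943656 / 1.15766668 = -0.345
  phi_hat_2 = [gamma(0) gamma(2) - gamma(1)^2] / det = [(1.1548)(0.2024) - (-0.4194)^2] / 1.15766668 = 0.05783516 / 1.15766668 = 0.05
So phi_hat = [-0.3450, 0.0500].
Therefore phi_hat_2 = 0.0500.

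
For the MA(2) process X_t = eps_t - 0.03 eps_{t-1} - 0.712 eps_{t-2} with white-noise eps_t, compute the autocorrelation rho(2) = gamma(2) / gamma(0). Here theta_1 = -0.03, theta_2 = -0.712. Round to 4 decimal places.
\rho(2) = -0.4722

For an MA(q) process with theta_0 = 1, the autocovariance is
  gamma(k) = sigma^2 * sum_{i=0..q-k} theta_i * theta_{i+k},
and rho(k) = gamma(k) / gamma(0). Sigma^2 cancels.
  numerator   = (1)*(-0.712) = -0.712.
  denominator = (1)^2 + (-0.03)^2 + (-0.712)^2 = 1.507844.
  rho(2) = -0.712 / 1.507844 = -0.4722.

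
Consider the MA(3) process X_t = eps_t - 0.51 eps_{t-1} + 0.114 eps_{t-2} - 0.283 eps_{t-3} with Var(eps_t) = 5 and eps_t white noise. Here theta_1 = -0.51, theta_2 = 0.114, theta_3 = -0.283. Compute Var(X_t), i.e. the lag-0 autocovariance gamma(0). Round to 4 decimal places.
\gamma(0) = 6.7659

For an MA(q) process X_t = eps_t + sum_i theta_i eps_{t-i} with
Var(eps_t) = sigma^2, the variance is
  gamma(0) = sigma^2 * (1 + sum_i theta_i^2).
  sum_i theta_i^2 = (-0.51)^2 + (0.114)^2 + (-0.283)^2 = 0.2601 + 0.012996 + 0.080089 = 0.353185.
  gamma(0) = 5 * (1 + 0.353185) = 5 * 1.353185 = 6.765925, which rounds to 6.7659.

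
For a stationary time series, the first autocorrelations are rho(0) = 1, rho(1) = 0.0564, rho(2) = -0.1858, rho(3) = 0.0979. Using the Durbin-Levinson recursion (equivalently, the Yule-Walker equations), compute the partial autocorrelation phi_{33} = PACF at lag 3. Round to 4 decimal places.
\phi_{33} = 0.1260

The PACF at lag k is phi_{kk}, the last component of the solution
to the Yule-Walker system G_k phi = r_k where
  (G_k)_{ij} = rho(|i - j|), (r_k)_i = rho(i), i,j = 1..k.
Equivalently, Durbin-Levinson gives phi_{kk} iteratively:
  phi_{11} = rho(1)
  phi_{kk} = [rho(k) - sum_{j=1..k-1} phi_{k-1,j} rho(k-j)]
            / [1 - sum_{j=1..k-1} phi_{k-1,j} rho(j)],
  phi_{k,j} = phi_{k-1,j} - phi_{kk} phi_{k-1,k-j},  j = 1..k-1.
Step k = 1:
  phi_11 = rho(1) = 0.0564.
Step k = 2:
  phi_22 = [rho(2) - phi_11 rho(1)] / [1 - phi_11 rho(1)] = [-0.1858 - (0.0564)(0.0564)] / [1 - (0.0564)(0.0564)]
         = -0.18898096 / 0.99681904 = -0.189584.
  Update: phi_21 = phi_11 - phi_22 phi_11 = 0.0564 - (-0.189584)(0.0564) = 0.067093.
Step k = 3:
  phi_33 = [rho(3) - phi_21 rho(2) - phi_22 rho(1)] / [1 - phi_21 rho(1) - phi_22 rho(2)]
    numerator   = 0.0979 - (0.067093)(-0.1858) - (-0.189584)(0.0564) = 0.12105833
    denominator = 1 - (0.067093)(0.0564) - (-0.189584)(-0.1858) = 0.96099127
  phi_33 = 0.12105833 / 0.96099127 = 0.126.
Therefore phi_{33} = 0.1260.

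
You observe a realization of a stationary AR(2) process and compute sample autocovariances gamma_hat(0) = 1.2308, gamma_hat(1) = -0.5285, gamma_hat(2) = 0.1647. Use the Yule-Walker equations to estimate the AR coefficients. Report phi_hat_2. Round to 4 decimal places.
\hat\phi_{2} = -0.0620

The Yule-Walker equations for an AR(p) process read, in matrix form,
  Gamma_p phi = r_p,   with   (Gamma_p)_{ij} = gamma(|i - j|),
                       (r_p)_i = gamma(i),   i,j = 1..p.
Substitute the sample gammas (Toeplitz matrix and right-hand side of size 2):
  Gamma_p = [[1.2308, -0.5285], [-0.5285, 1.2308]]
  r_p     = [-0.5285, 0.1647]
Written out:
  1.2308 phi_1 - 0.5285 phi_2 = -0.5285
  -0.5285 phi_1 + 1.2308 phi_2 = 0.1647
Solve by Cramer's rule:
  det = gamma(0)^2 - gamma(1)^2 = (1.2308)^2 - (-0.5285)^2 = 1.51486864 - 0.27931225 = 1.23555639
  phi_hat_1 = [gamma(1) gamma(0) - gamma(1) gamma(2)] / det = [(-0.5285)(1.2308) - (-0.5285)(0.1647)] / 1.23555639 = -0.56343385 / 1.23555639 = -0.456
  phi_hat_2 = [gamma(0) gamma(2) - gamma(1)^2] / det = [(1.2308)(0.1647) - (-0.5285)^2] / 1.23555639 = -0.07659949 / 1.23555639 = -0.062
So phi_hat = [-0.4560, -0.0620].
Therefore phi_hat_2 = -0.0620.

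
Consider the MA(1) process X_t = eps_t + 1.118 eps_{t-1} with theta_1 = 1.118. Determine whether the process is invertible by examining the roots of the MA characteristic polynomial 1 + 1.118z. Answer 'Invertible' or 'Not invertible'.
\text{Not invertible}

The MA(q) characteristic polynomial is P(z) = 1 + 1.118z.
Invertibility requires all roots to lie outside the unit circle, i.e. |z| > 1 for every root.
This is linear in z: 1 + (1.118) z = 0  =>  z = -1/(1.118) = -0.894454,  |z| = 0.894454.
Moduli of all roots: 0.8945.
All moduli strictly greater than 1? No.
Verdict: Not invertible.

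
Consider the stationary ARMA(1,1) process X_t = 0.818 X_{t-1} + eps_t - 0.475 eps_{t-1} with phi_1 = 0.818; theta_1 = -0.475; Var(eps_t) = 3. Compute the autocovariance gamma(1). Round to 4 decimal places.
\gamma(1) = 1.9016

Multiply the model equation by X_{t-k} and take expectations. With theta_0 = psi_0 = 1 and psi_j the MA(infinity) weights, this gives
  gamma(k) - sum_i phi_i gamma(k-i) = c_k,
  c_k = sigma^2 * sum_{j=k..q} theta_j psi_{j-k}   (c_k = 0 for k > q),
using gamma(-m) = gamma(m).
psi-weights needed (psi_j = theta_j + sum_i phi_i psi_{j-i}):
  psi_1 = theta_1 + phi_1 = -0.475 + (0.818) = 0.343
Right-hand sides:
  c_0 = sigma^2 (1 + theta_1 psi_1) = 3 * (1 + (-0.475)(0.343)) = 3 * 0.837075 = 2.511225
  c_1 = sigma^2 theta_1 = 3 * (-0.475) = -1.425
  c_2 = 0
Equations for k = 0 and k = 1 (AR order 1):
  gamma(0) = phi_1 gamma(1) + c_0
  gamma(1) = phi_1 gamma(0) + c_1
Substituting the second into the first: gamma(0) (1 - phi_1^2) = c_0 + phi_1 c_1, so
  gamma(0) = (c_0 + phi_1 c_1) / (1 - phi_1^2) = (2.511225 + (0.818)(-1.425)) / (1 - (0.818)^2) = 1.345575 / 0.330876 = 4.066705.
  gamma(1) = phi_1 gamma(0) + c_1 = (0.818)(4.066705) + (-1.425) = 1.901564.
Therefore gamma(1) = 1.9016 (to 4 decimal places).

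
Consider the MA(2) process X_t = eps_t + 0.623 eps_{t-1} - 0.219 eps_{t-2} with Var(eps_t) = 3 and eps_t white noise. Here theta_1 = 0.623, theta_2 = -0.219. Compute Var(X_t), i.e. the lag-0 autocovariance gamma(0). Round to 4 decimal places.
\gamma(0) = 4.3083

For an MA(q) process X_t = eps_t + sum_i theta_i eps_{t-i} with
Var(eps_t) = sigma^2, the variance is
  gamma(0) = sigma^2 * (1 + sum_i theta_i^2).
  sum_i theta_i^2 = (0.623)^2 + (-0.219)^2 = 0.388129 + 0.047961 = 0.43609.
  gamma(0) = 3 * (1 + 0.43609) = 3 * 1.43609 = 4.30827, which rounds to 4.3083.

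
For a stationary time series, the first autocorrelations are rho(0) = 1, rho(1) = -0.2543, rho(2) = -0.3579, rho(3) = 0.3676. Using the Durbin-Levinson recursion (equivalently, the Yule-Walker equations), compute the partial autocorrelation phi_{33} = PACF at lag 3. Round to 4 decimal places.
\phi_{33} = 0.1620

The PACF at lag k is phi_{kk}, the last component of the solution
to the Yule-Walker system G_k phi = r_k where
  (G_k)_{ij} = rho(|i - j|), (r_k)_i = rho(i), i,j = 1..k.
Equivalently, Durbin-Levinson gives phi_{kk} iteratively:
  phi_{11} = rho(1)
  phi_{kk} = [rho(k) - sum_{j=1..k-1} phi_{k-1,j} rho(k-j)]
            / [1 - sum_{j=1..k-1} phi_{k-1,j} rho(j)],
  phi_{k,j} = phi_{k-1,j} - phi_{kk} phi_{k-1,k-j},  j = 1..k-1.
Step k = 1:
  phi_11 = rho(1) = -0.2543.
Step k = 2:
  phi_22 = [rho(2) - phi_11 rho(1)] / [1 - phi_11 rho(1)] = [-0.3579 - (-0.2543)(-0.2543)] / [1 - (-0.2543)(-0.2543)]
         = -0.42256849 / 0.93533151 = -0.451785.
  Update: phi_21 = phi_11 - phi_22 phi_11 = -0.2543 - (-0.451785)(-0.2543) = -0.369189.
Step k = 3:
  phi_33 = [rho(3) - phi_21 rho(2) - phi_22 rho(1)] / [1 - phi_21 rho(1) - phi_22 rho(2)]
    numerator   = 0.3676 - (-0.369189)(-0.3579) - (-0.451785)(-0.2543) = 0.12057845
    denominator = 1 - (-0.369189)(-0.2543) - (-0.451785)(-0.3579) = 0.74442152
  phi_33 = 0.12057845 / 0.74442152 = 0.162.
Therefore phi_{33} = 0.1620.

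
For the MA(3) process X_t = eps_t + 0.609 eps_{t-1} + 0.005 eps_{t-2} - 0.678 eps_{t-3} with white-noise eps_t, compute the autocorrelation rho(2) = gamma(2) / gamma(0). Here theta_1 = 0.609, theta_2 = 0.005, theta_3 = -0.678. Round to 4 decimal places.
\rho(2) = -0.2228

For an MA(q) process with theta_0 = 1, the autocovariance is
  gamma(k) = sigma^2 * sum_{i=0..q-k} theta_i * theta_{i+k},
and rho(k) = gamma(k) / gamma(0). Sigma^2 cancels.
  numerator   = (1)*(0.005) + (0.609)*(-0.678) = -0.407902.
  denominator = (1)^2 + (0.609)^2 + (0.005)^2 + (-0.678)^2 = 1.83059.
  rho(2) = -0.407902 / 1.83059 = -0.2228.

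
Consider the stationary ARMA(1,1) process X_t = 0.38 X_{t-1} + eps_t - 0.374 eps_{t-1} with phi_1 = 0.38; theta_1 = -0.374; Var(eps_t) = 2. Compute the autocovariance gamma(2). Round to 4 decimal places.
\gamma(2) = 0.0046

Multiply the model equation by X_{t-k} and take expectations. With theta_0 = psi_0 = 1 and psi_j the MA(infinity) weights, this gives
  gamma(k) - sum_i phi_i gamma(k-i) = c_k,
  c_k = sigma^2 * sum_{j=k..q} theta_j psi_{j-k}   (c_k = 0 for k > q),
using gamma(-m) = gamma(m).
psi-weights needed (psi_j = theta_j + sum_i phi_i psi_{j-i}):
  psi_1 = theta_1 + phi_1 = -0.374 + (0.38) = 0.006
Right-hand sides:
  c_0 = sigma^2 (1 + theta_1 psi_1) = 2 * (1 + (-0.374)(0.006)) = 2 * 0.997756 = 1.995512
  c_1 = sigma^2 theta_1 = 2 * (-0.374) = -0.748
  c_2 = 0
Equations for k = 0 and k = 1 (AR order 1):
  gamma(0) = phi_1 gamma(1) + c_0
  gamma(1) = phi_1 gamma(0) + c_1
Substituting the second into the first: gamma(0) (1 - phi_1^2) = c_0 + phi_1 c_1, so
  gamma(0) = (c_0 + phi_1 c_1) / (1 - phi_1^2) = (1.995512 + (0.38)(-0.748)) / (1 - (0.38)^2) = 1.711272 / 0.8556 = 2.000084.
  gamma(1) = phi_1 gamma(0) + c_1 = (0.38)(2.000084) + (-0.748) = 0.012032.
For k = 2 (> q): gamma(2) = phi_1 gamma(1) = (0.38)(0.012032) = 0.004572.
Therefore gamma(2) = 0.0046 (to 4 decimal places).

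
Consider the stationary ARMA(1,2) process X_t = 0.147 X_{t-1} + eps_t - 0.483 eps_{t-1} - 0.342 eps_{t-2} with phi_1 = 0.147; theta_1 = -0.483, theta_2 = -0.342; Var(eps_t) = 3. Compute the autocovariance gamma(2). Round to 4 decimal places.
\gamma(2) = -1.1060

Multiply the model equation by X_{t-k} and take expectations. With theta_0 = psi_0 = 1 and psi_j the MA(infinity) weights, this gives
  gamma(k) - sum_i phi_i gamma(k-i) = c_k,
  c_k = sigma^2 * sum_{j=k..q} theta_j psi_{j-k}   (c_k = 0 for k > q),
using gamma(-m) = gamma(m).
psi-weights needed (psi_j = theta_j + sum_i phi_i psi_{j-i}):
  psi_1 = theta_1 + phi_1 = -0.483 + (0.147) = -0.336
  psi_2 = theta_2 + phi_1 psi_1 = -0.342 + (0.147)(-0.336) = -0.391392
Right-hand sides:
  c_0 = sigma^2 (1 + theta_1 psi_1 + theta_2 psi_2) = 3 * (1 + (-0.483)(-0.336) + (-0.342)(-0.391392)) = 3 * 1.296144 = 3.888432
  c_1 = sigma^2 (theta_1 + theta_2 psi_1) = 3 * (-0.483 + (-0.342)(-0.336)) = -1.104264
  c_2 = sigma^2 theta_2 = 3 * (-0.342) = -1.026
Equations for k = 0 and k = 1 (AR order 1):
  gamma(0) = phi_1 gamma(1) + c_0
  gamma(1) = phi_1 gamma(0) + c_1
Substituting the second into the first: gamma(0) (1 - phi_1^2) = c_0 + phi_1 c_1, so
  gamma(0) = (c_0 + phi_1 c_1) / (1 - phi_1^2) = (3.888432 + (0.147)(-1.104264)) / (1 - (0.147)^2) = 3.726105 / 0.978391 = 3.808401.
  gamma(1) = phi_1 gamma(0) + c_1 = (0.147)(3.808401) + (-1.104264) = -0.544429.
For k = 2: gamma(2) = phi_1 gamma(1) + c_2
  = (0.147)(-0.544429) + (-1.026) = -1.106031.
Therefore gamma(2) = -1.1060 (to 4 decimal places).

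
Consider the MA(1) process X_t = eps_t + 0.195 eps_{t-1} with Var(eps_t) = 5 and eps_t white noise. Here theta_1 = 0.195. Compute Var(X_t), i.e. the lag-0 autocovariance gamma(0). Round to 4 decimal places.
\gamma(0) = 5.1901

For an MA(q) process X_t = eps_t + sum_i theta_i eps_{t-i} with
Var(eps_t) = sigma^2, the variance is
  gamma(0) = sigma^2 * (1 + sum_i theta_i^2).
  sum_i theta_i^2 = (0.195)^2 = 0.038025.
  gamma(0) = 5 * (1 + 0.038025) = 5 * 1.038025 = 5.190125, which rounds to 5.1901.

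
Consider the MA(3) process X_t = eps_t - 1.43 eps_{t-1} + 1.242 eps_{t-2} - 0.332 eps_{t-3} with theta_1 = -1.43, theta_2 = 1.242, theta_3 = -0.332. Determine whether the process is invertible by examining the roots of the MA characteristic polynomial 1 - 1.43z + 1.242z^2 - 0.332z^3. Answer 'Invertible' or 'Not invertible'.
\text{Invertible}

The MA(q) characteristic polynomial is P(z) = 1 - 1.43z + 1.242z^2 - 0.332z^3.
Invertibility requires all roots to lie outside the unit circle, i.e. |z| > 1 for every root.
Degree 3: look for a simple real root z0 first, then factor out (1 - z/z0) and solve the remaining quadratic.
Testing z0 = 2.5: P(2.5) = 1 + (-1.43)(2.5) + (1.242)(2.5)^2 + (-0.332)(2.5)^3
  = 1 + (-3.575) + (7.7625) + (-5.1875) = 0.  So z_0 = 2.5 is a root, |z_0| = 2.5.
Divide out the factor (1 - 0.4 z) = (1 - z/z0) (since 1/z0 = 0.4):
  P(z) = (1 - 0.4 z)(1 + (-1.03) z + (0.83) z^2)
  [check: z-coef -1.03 - (0.4) = -1.43; z^2-coef 0.83 - (0.4)(-1.03) = 1.242; z^3-coef -(0.4)(0.83) = -0.332.]
Remaining roots from the quadratic factor 1 + (-1.03) z + (0.83) z^2:
  Set 1 + (-1.03) z + (0.83) z^2 = 0, i.e. a z^2 + b z + c = 0 with a = 0.83, b = -1.03, c = 1.
  Discriminant D = b^2 - 4ac = (-1.03)^2 - 4*(0.83)*1 = 1.0609 - (3.32) = -2.2591.
  D < 0, so the roots are the complex-conjugate pair z = (-b +/- i sqrt(-D)) / (2a) = 0.6205 +/- 0.9054i.
  For a conjugate pair |z|^2 = z * conj(z) = (product of roots) = c/a = 1/(0.83) = 1.204819, so |z| = sqrt(1.204819) = 1.0976 for both roots.
Moduli of all roots: 2.5000, 1.0976, 1.0976.
All moduli strictly greater than 1? Yes.
Verdict: Invertible.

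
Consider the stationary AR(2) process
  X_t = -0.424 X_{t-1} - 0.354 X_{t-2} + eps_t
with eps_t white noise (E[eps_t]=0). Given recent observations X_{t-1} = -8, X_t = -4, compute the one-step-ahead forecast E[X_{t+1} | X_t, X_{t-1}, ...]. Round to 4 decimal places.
E[X_{t+1} \mid \mathcal F_t] = 4.5280

For an AR(p) model X_t = c + sum_i phi_i X_{t-i} + eps_t, the
one-step-ahead conditional mean is
  E[X_{t+1} | X_t, ...] = c + sum_i phi_i X_{t+1-i}.
Substitute known values:
  E[X_{t+1} | ...] = (-0.424) * (-4) + (-0.354) * (-8)
                   = 4.5280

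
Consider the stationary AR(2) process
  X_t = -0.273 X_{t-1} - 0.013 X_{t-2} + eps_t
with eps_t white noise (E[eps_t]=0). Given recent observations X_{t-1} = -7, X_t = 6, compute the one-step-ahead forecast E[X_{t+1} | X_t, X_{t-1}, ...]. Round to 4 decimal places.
E[X_{t+1} \mid \mathcal F_t] = -1.5470

For an AR(p) model X_t = c + sum_i phi_i X_{t-i} + eps_t, the
one-step-ahead conditional mean is
  E[X_{t+1} | X_t, ...] = c + sum_i phi_i X_{t+1-i}.
Substitute known values:
  E[X_{t+1} | ...] = (-0.273) * (6) + (-0.013) * (-7)
                   = -1.5470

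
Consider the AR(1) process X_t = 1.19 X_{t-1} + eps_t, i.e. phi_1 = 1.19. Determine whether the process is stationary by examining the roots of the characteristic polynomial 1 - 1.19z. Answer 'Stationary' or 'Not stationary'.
\text{Not stationary}

The AR(p) characteristic polynomial is P(z) = 1 - 1.19z.
Stationarity requires all roots to lie outside the unit circle, i.e. |z| > 1 for every root.
This is linear in z: 1 + (-1.19) z = 0  =>  z = -1/(-1.19) = 0.840336,  |z| = 0.840336.
Moduli of all roots: 0.8403.
All moduli strictly greater than 1? No.
Verdict: Not stationary.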